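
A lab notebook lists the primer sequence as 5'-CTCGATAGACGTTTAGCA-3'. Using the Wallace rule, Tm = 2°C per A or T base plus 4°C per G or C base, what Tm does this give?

52°C

Base counts: G=4, A=5, T=5, C=4
A+T = 10, G+C = 8
Tm = 2×10 + 4×8 = 52°C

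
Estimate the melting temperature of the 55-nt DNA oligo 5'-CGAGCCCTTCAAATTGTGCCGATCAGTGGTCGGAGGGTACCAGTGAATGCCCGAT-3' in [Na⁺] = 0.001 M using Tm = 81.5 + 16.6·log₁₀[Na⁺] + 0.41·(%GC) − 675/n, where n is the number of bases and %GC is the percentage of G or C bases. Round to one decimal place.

Length n = 55. Scanning the sequence gives T=12, C=14, G=17, A=12.
G+C = 31, so %GC = 31/55 × 100 = 56.364%
Salt term: 16.6 × (-3) = -49.8
GC term: 0.41 × 56.364 = 23.109; length term: −675/55 = −12.273
Tm = 81.5 + (-49.8) + 23.109 − 12.273 = 42.536 → 42.5°C

42.5°C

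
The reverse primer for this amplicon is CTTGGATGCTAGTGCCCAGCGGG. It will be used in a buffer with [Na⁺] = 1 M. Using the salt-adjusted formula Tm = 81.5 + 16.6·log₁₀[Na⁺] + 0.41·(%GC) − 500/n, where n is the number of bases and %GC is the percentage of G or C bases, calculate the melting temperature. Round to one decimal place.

Length n = 23. Base counts: A=3, G=9, T=5, C=6
G+C = 15, so %GC = 15/23 × 100 = 65.217%
Salt term: 16.6 × (0) = 0
GC term: 0.41 × 65.217 = 26.739; length term: −500/23 = −21.739
Tm = 81.5 + (0) + 26.739 − 21.739 = 86.5 → 86.5°C

86.5°C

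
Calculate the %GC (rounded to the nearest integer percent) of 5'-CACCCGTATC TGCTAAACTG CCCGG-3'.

Counting bases: A=5, C=10, T=5, G=5
G+C = 5 + 10 = 15 out of 25 bases
%GC = 15/25 × 100 = 60% ≈ 60%

60%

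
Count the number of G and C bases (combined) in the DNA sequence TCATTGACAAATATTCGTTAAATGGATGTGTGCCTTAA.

12

Counting bases: A=12, G=7, C=5, T=14
Total G or C: 7 + 5 = 12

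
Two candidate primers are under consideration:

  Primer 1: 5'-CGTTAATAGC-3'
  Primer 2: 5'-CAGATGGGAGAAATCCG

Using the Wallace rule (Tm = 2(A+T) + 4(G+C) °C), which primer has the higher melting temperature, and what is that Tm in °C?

Primer 1: A+T=6, G+C=4 → Tm = 2(6)+4(4) = 28°C
Primer 2: A+T=8, G+C=9 → Tm = 2(8)+4(9) = 52°C
28°C vs 52°C → primer 2 is higher.

Primer 2, 52°C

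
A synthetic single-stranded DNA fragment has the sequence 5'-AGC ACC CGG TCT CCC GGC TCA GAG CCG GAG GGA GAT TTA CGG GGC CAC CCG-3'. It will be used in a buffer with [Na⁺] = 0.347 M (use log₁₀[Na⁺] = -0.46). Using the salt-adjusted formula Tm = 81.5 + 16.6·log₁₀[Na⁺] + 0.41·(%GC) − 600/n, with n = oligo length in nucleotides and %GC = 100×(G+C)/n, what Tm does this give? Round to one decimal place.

91.0°C

Length n = 51. Base counts: T=6, A=9, C=18, G=18
G+C = 36, so %GC = 36/51 × 100 = 70.588%
Salt term: 16.6 × (-0.46) = -7.636
GC term: 0.41 × 70.588 = 28.941; length term: −600/51 = −11.765
Tm = 81.5 + (-7.636) + 28.941 − 11.765 = 91.04 → 91.0°C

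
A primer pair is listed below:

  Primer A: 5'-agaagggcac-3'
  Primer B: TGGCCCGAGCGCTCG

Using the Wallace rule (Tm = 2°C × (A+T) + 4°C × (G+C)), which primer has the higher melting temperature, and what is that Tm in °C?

Primer A: A+T=4, G+C=6 → Tm = 2(4)+4(6) = 32°C
Primer B: A+T=3, G+C=12 → Tm = 2(3)+4(12) = 54°C
32°C vs 54°C → primer B is higher.

Primer B, 54°C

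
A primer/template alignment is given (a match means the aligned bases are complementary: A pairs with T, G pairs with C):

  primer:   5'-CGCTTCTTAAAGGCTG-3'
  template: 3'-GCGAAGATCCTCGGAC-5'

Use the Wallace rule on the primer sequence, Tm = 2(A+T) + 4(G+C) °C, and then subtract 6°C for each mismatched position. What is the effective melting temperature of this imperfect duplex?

Primer base counts: A=3, T=5, G=4, C=4 → A+T=8, G+C=8
Perfect-match Tm = 2(8) + 4(8) = 16 + 32 = 48°C
Mismatches (positions where the bases are not complementary): 4 (at positions 8, 9, 10, 13)
Effective Tm = 48 − 4×6 = 48 − 24 = 24°C

24°C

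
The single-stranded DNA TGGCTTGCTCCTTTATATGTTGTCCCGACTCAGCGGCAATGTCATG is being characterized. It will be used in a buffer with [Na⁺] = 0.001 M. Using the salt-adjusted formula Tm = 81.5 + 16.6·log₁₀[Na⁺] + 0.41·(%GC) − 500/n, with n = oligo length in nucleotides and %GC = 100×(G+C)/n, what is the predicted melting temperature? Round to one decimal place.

41.3°C

Length n = 46. Scanning the sequence gives G=11, A=7, T=16, C=12.
G+C = 23, so %GC = 23/46 × 100 = 50%
Salt term: 16.6 × (-3) = -49.8
GC term: 0.41 × 50 = 20.5; length term: −500/46 = −10.87
Tm = 81.5 + (-49.8) + 20.5 − 10.87 = 41.33 → 41.3°C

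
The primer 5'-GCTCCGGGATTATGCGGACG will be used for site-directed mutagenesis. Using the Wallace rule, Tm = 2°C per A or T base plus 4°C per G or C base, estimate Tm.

Scanning the sequence gives A=3, G=8, T=4, C=5.
So N_AT = 7 and N_GC = 13.
Tm = 2(7) + 4(13) = 14 + 52 = 66°C

66°C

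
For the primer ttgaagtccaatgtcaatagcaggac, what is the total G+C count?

Scanning the sequence gives A=9, G=6, C=5, T=6.
Total G or C: 6 + 5 = 11

11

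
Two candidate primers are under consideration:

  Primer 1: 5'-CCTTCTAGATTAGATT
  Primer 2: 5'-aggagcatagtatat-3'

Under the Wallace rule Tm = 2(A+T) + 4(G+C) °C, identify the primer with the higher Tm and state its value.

Primer 1: A+T=11, G+C=5 → Tm = 2(11)+4(5) = 42°C
Primer 2: A+T=10, G+C=5 → Tm = 2(10)+4(5) = 40°C
42°C vs 40°C → primer 1 is higher.

Primer 1, 42°C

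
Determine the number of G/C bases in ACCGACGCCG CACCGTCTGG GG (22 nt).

17

Scanning the sequence gives T=2, A=3, C=9, G=8.
G+C = 8 + 9 = 17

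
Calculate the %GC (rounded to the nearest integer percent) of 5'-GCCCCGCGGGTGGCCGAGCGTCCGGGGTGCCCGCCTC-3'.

86%

Base counts: A=1, T=4, C=16, G=16
G+C = 16 + 16 = 32 out of 37 bases
%GC = 32/37 × 100 = 86.49% ≈ 86%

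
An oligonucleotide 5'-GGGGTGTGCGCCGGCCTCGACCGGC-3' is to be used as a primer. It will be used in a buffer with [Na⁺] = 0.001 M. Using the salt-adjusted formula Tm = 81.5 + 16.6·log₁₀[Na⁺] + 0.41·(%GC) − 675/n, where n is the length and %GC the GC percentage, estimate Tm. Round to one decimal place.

Length n = 25. Counting bases: T=3, G=12, A=1, C=9
G+C = 21, so %GC = 21/25 × 100 = 84%
Salt term: 16.6 × (-3) = -49.8
GC term: 0.41 × 84 = 34.44; length term: −675/25 = −27
Tm = 81.5 + (-49.8) + 34.44 − 27 = 39.14 → 39.1°C

39.1°C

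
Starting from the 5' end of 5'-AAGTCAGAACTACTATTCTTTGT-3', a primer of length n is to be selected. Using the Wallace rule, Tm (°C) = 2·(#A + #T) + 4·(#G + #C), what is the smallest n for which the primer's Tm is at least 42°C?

n = 16

First 15 bases: AAGTCAGAACTACTA → Tm = 40°C (< 42°C)
First 16 bases: AAGTCAGAACTACTAT → Tm = 42°C (≥ 42°C)
Each additional base adds 2°C (A/T) or 4°C (G/C), so Tm is non-decreasing in n; n = 16 is the first length to reach 42°C.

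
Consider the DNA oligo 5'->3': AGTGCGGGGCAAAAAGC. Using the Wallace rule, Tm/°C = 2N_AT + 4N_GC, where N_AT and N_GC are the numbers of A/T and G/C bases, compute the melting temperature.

Scanning the sequence gives C=3, G=7, A=6, T=1.
A+T = 7, G+C = 10
Tm = 2×7 + 4×10 = 54°C

54°C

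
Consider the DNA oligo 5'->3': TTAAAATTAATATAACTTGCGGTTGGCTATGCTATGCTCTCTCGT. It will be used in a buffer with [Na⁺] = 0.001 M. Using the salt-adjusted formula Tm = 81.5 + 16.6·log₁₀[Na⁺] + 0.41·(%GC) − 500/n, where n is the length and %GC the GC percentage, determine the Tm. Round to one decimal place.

35.2°C

Length n = 45. Counting bases: G=8, C=8, A=11, T=18
G+C = 16, so %GC = 16/45 × 100 = 35.556%
Salt term: 16.6 × (-3) = -49.8
GC term: 0.41 × 35.556 = 14.578; length term: −500/45 = −11.111
Tm = 81.5 + (-49.8) + 14.578 − 11.111 = 35.167 → 35.2°C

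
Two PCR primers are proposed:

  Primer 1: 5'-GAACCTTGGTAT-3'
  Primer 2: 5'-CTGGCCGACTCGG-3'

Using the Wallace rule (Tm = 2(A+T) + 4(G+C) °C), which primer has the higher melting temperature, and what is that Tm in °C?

Primer 1: A+T=7, G+C=5 → Tm = 2(7)+4(5) = 34°C
Primer 2: A+T=3, G+C=10 → Tm = 2(3)+4(10) = 46°C
34°C vs 46°C → primer 2 is higher.

Primer 2, 46°C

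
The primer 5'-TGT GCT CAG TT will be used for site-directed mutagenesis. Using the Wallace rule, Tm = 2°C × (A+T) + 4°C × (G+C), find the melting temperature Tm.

32°C

Base counts: C=2, A=1, T=5, G=3
So N_AT = 6 and N_GC = 5.
Tm = 4·5 + 2·6 = 20 + 12 = 32°C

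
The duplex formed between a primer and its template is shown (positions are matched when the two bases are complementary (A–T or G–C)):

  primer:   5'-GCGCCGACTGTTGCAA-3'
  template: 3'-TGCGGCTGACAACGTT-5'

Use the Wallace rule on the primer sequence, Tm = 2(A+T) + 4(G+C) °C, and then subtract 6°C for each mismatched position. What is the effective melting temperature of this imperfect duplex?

46°C

Primer base counts: A=3, T=3, G=5, C=5 → A+T=6, G+C=10
Perfect-match Tm = 2(6) + 4(10) = 12 + 40 = 52°C
Mismatches (positions where the bases are not complementary): 1 (at position 1)
Effective Tm = 52 − 1×6 = 52 − 6 = 46°C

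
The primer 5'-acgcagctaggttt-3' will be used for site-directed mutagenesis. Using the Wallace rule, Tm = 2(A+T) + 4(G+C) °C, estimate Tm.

Counting bases: T=4, C=3, A=3, G=4
AT pairs contribute 7, GC pairs contribute 7.
Tm = 4·7 + 2·7 = 28 + 14 = 42°C

42°C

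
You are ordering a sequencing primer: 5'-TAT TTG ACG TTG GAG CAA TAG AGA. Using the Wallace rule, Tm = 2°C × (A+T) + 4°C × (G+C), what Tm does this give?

Scanning the sequence gives G=7, C=2, A=8, T=7.
AT pairs contribute 15, GC pairs contribute 9.
Tm = 4·9 + 2·15 = 36 + 30 = 66°C

66°C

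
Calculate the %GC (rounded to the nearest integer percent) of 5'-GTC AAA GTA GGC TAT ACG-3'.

C=3, G=5, A=6, T=4
G+C = 5 + 3 = 8 out of 18 bases
%GC = 8/18 × 100 = 44.44% ≈ 44%

44%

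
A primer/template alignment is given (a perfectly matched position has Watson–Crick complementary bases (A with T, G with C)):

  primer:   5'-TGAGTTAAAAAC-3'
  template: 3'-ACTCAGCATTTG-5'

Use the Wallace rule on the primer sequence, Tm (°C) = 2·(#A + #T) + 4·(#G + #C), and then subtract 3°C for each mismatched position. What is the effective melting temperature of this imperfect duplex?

Primer base counts: A=6, T=3, G=2, C=1 → A+T=9, G+C=3
Perfect-match Tm = 2(9) + 4(3) = 18 + 12 = 30°C
Mismatches (positions where the bases are not complementary): 3 (at positions 6, 7, 8)
Effective Tm = 30 − 3×3 = 30 − 9 = 21°C

21°C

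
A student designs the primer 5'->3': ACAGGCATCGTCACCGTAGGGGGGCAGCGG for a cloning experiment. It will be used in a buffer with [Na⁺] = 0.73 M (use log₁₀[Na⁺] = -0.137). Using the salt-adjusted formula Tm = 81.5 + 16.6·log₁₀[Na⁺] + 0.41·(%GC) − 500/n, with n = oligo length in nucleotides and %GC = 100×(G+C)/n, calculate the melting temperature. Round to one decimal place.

Length n = 30. Counting bases: G=13, C=8, A=6, T=3
G+C = 21, so %GC = 21/30 × 100 = 70%
Salt term: 16.6 × (-0.137) = -2.274
GC term: 0.41 × 70 = 28.7; length term: −500/30 = −16.667
Tm = 81.5 + (-2.274) + 28.7 − 16.667 = 91.259 → 91.3°C

91.3°C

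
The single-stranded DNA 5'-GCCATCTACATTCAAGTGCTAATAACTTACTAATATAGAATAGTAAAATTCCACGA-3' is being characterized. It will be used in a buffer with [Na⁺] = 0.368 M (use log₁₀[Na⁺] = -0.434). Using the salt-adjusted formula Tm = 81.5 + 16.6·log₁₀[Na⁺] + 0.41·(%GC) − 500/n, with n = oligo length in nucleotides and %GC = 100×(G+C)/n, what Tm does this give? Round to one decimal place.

Length n = 56. Scanning the sequence gives T=16, A=23, G=6, C=11.
G+C = 17, so %GC = 17/56 × 100 = 30.357%
Salt term: 16.6 × (-0.434) = -7.204
GC term: 0.41 × 30.357 = 12.446; length term: −500/56 = −8.929
Tm = 81.5 + (-7.204) + 12.446 − 8.929 = 77.813 → 77.8°C

77.8°C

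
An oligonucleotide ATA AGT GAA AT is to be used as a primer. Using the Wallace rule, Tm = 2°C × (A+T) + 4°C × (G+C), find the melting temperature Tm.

Counting bases: G=2, C=0, A=6, T=3
So N_AT = 9 and N_GC = 2.
Tm = 4·2 + 2·9 = 8 + 18 = 26°C

26°C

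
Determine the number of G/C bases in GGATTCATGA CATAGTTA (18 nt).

6

Base counts: A=6, T=6, G=4, C=2
G+C = 4 + 2 = 6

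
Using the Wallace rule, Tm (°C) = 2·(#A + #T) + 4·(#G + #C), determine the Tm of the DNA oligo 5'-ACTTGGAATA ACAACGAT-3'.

48°C

Scanning the sequence gives G=3, A=8, C=3, T=4.
AT pairs contribute 12, GC pairs contribute 6.
Tm = 4·6 + 2·12 = 24 + 24 = 48°C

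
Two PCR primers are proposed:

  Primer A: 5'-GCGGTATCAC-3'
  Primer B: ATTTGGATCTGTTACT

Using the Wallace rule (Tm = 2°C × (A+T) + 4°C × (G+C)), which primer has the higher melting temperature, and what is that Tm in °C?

Primer A: A+T=4, G+C=6 → Tm = 2(4)+4(6) = 32°C
Primer B: A+T=11, G+C=5 → Tm = 2(11)+4(5) = 42°C
32°C vs 42°C → primer B is higher.

Primer B, 42°C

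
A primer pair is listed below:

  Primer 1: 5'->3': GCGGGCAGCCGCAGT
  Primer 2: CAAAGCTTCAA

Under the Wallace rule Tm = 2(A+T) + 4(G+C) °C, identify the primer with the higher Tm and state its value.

Primer 1: A+T=3, G+C=12 → Tm = 2(3)+4(12) = 54°C
Primer 2: A+T=7, G+C=4 → Tm = 2(7)+4(4) = 30°C
54°C vs 30°C → primer 1 is higher.

Primer 1, 54°C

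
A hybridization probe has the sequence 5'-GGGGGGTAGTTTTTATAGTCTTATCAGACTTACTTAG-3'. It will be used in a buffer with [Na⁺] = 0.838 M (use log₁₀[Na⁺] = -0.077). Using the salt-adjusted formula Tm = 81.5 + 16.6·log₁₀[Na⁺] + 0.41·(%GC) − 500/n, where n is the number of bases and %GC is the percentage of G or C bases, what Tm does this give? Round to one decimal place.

Length n = 37. Counting bases: C=4, T=15, G=10, A=8
G+C = 14, so %GC = 14/37 × 100 = 37.838%
Salt term: 16.6 × (-0.077) = -1.278
GC term: 0.41 × 37.838 = 15.514; length term: −500/37 = −13.514
Tm = 81.5 + (-1.278) + 15.514 − 13.514 = 82.222 → 82.2°C

82.2°C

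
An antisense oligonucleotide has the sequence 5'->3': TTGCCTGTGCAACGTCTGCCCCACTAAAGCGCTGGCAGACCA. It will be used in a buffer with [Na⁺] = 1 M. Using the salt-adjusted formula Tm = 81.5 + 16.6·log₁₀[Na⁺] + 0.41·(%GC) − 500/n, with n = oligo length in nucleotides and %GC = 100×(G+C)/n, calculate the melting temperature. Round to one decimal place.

94.0°C

Length n = 42. Base counts: C=15, G=10, A=9, T=8
G+C = 25, so %GC = 25/42 × 100 = 59.524%
Salt term: 16.6 × (0) = 0
GC term: 0.41 × 59.524 = 24.405; length term: −500/42 = −11.905
Tm = 81.5 + (0) + 24.405 − 11.905 = 94 → 94.0°C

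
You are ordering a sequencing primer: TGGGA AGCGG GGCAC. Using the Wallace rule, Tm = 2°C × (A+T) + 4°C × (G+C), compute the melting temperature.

Counting bases: G=8, C=3, A=3, T=1
So N_AT = 4 and N_GC = 11.
Tm = 4·11 + 2·4 = 44 + 8 = 52°C

52°C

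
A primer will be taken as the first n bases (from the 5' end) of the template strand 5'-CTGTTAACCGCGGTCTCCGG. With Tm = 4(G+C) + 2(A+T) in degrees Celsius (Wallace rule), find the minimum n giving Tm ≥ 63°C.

First 19 bases: CTGTTAACCGCGGTCTCCG → Tm = 62°C (< 63°C)
First 20 bases: CTGTTAACCGCGGTCTCCGG → Tm = 66°C (≥ 63°C)
Since every base adds ≥2°C, Tm only increases with n, so the threshold is first crossed at n = 20.

n = 20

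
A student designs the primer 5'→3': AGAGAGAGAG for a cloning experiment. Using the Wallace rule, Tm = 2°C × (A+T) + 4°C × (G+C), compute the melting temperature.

30°C

Scanning the sequence gives T=0, G=5, C=0, A=5.
AT pairs contribute 5, GC pairs contribute 5.
Tm = 2(5) + 4(5) = 10 + 20 = 30°C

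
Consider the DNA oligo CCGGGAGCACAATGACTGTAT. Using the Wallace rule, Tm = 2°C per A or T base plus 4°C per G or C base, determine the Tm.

64°C

Counting bases: A=6, T=4, C=5, G=6
A+T = 10, G+C = 11
Tm = 2×10 + 4×11 = 64°C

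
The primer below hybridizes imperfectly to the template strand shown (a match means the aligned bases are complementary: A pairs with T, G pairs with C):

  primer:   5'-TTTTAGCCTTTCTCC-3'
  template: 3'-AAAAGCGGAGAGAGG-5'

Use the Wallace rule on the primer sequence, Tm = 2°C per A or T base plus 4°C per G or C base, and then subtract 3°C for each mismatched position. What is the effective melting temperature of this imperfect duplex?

36°C

Primer base counts: A=1, T=8, G=1, C=5 → A+T=9, G+C=6
Perfect-match Tm = 2(9) + 4(6) = 18 + 24 = 42°C
Mismatches (positions where the bases are not complementary): 2 (at positions 5, 10)
Effective Tm = 42 − 2×3 = 42 − 6 = 36°C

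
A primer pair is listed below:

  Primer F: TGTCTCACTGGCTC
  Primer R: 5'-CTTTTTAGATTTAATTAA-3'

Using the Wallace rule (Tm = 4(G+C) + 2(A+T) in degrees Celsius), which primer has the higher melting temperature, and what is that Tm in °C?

Primer F, 44°C

Primer F: A+T=6, G+C=8 → Tm = 2(6)+4(8) = 44°C
Primer R: A+T=16, G+C=2 → Tm = 2(16)+4(2) = 40°C
44°C vs 40°C → primer F is higher.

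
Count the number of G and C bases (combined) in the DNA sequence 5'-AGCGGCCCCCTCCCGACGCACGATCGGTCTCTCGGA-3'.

26

Counting bases: T=5, C=16, A=5, G=10
G+C = 10 + 16 = 26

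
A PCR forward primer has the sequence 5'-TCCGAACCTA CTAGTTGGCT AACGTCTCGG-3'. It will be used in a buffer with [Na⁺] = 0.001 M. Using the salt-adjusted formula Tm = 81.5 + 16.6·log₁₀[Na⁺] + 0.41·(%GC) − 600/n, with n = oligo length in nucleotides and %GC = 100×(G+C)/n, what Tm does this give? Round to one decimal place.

Length n = 30. Scanning the sequence gives G=7, A=6, T=8, C=9.
G+C = 16, so %GC = 16/30 × 100 = 53.333%
Salt term: 16.6 × (-3) = -49.8
GC term: 0.41 × 53.333 = 21.867; length term: −600/30 = −20
Tm = 81.5 + (-49.8) + 21.867 − 20 = 33.567 → 33.6°C

33.6°C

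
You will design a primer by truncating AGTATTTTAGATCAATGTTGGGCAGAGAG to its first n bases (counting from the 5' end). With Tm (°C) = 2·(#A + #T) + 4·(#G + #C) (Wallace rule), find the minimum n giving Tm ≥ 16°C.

First 6 bases: AGTATT → Tm = 14°C (< 16°C)
First 7 bases: AGTATTT → Tm = 16°C (≥ 16°C)
Each additional base adds 2°C (A/T) or 4°C (G/C), so Tm is non-decreasing in n; n = 7 is the first length to reach 16°C.

n = 7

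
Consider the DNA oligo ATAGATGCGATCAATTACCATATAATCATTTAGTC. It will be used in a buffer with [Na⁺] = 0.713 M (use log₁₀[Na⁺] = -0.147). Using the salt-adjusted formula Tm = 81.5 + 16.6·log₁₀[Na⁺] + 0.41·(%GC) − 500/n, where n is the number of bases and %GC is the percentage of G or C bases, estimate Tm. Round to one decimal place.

76.5°C

Length n = 35. Counting bases: C=6, T=12, G=4, A=13
G+C = 10, so %GC = 10/35 × 100 = 28.571%
Salt term: 16.6 × (-0.147) = -2.44
GC term: 0.41 × 28.571 = 11.714; length term: −500/35 = −14.286
Tm = 81.5 + (-2.44) + 11.714 − 14.286 = 76.488 → 76.5°C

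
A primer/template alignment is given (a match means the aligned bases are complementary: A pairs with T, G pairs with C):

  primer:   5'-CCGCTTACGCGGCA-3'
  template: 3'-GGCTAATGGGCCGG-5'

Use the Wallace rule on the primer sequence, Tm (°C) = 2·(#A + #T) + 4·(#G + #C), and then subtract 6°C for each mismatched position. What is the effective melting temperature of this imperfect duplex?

30°C

Primer base counts: A=2, T=2, G=4, C=6 → A+T=4, G+C=10
Perfect-match Tm = 2(4) + 4(10) = 8 + 40 = 48°C
Mismatches (positions where the bases are not complementary): 3 (at positions 4, 9, 14)
Effective Tm = 48 − 3×6 = 48 − 18 = 30°C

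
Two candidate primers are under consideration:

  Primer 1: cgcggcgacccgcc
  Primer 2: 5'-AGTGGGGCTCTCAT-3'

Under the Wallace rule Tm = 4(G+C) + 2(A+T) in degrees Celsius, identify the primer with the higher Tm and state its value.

Primer 1, 54°C

Primer 1: A+T=1, G+C=13 → Tm = 2(1)+4(13) = 54°C
Primer 2: A+T=6, G+C=8 → Tm = 2(6)+4(8) = 44°C
54°C vs 44°C → primer 1 is higher.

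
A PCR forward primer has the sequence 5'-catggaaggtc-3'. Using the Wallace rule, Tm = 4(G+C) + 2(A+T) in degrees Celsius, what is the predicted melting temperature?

34°C

T=2, C=2, A=3, G=4
AT pairs contribute 5, GC pairs contribute 6.
Tm = 2×5 + 4×6 = 34°C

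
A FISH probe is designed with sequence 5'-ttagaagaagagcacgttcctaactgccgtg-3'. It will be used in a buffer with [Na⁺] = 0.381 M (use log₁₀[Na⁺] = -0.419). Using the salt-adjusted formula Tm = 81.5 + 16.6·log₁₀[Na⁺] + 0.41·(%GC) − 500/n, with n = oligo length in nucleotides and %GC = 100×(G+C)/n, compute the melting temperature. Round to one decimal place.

78.3°C

Length n = 31. Counting bases: G=8, A=9, T=7, C=7
G+C = 15, so %GC = 15/31 × 100 = 48.387%
Salt term: 16.6 × (-0.419) = -6.955
GC term: 0.41 × 48.387 = 19.839; length term: −500/31 = −16.129
Tm = 81.5 + (-6.955) + 19.839 − 16.129 = 78.255 → 78.3°C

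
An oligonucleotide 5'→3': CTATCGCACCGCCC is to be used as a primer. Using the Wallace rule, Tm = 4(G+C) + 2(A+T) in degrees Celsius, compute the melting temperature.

48°C

Scanning the sequence gives G=2, A=2, T=2, C=8.
A+T = 4, G+C = 10
Tm = 2×4 + 4×10 = 48°C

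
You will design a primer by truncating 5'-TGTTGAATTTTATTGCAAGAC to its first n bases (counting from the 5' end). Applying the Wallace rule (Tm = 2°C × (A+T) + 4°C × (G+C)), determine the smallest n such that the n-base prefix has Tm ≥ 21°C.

n = 9

First 8 bases: TGTTGAAT → Tm = 20°C (< 21°C)
First 9 bases: TGTTGAATT → Tm = 22°C (≥ 21°C)
Since every base adds ≥2°C, Tm only increases with n, so the threshold is first crossed at n = 9.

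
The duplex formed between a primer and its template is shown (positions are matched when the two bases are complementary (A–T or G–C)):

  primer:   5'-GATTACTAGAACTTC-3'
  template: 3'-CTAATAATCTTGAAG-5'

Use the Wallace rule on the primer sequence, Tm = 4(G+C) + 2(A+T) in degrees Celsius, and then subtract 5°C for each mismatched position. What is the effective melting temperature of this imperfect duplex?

Primer base counts: A=5, T=5, G=2, C=3 → A+T=10, G+C=5
Perfect-match Tm = 2(10) + 4(5) = 20 + 20 = 40°C
Mismatches (positions where the bases are not complementary): 1 (at position 6)
Effective Tm = 40 − 1×5 = 40 − 5 = 35°C

35°C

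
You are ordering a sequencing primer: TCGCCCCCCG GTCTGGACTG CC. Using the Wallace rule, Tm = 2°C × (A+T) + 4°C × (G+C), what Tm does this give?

78°C

Scanning the sequence gives A=1, T=4, G=6, C=11.
So N_AT = 5 and N_GC = 17.
Tm = 4·17 + 2·5 = 68 + 10 = 78°C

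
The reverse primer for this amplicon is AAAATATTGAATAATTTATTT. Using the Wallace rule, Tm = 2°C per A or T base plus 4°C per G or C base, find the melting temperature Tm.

Counting bases: A=10, C=0, G=1, T=10
So N_AT = 20 and N_GC = 1.
Tm = 4·1 + 2·20 = 4 + 40 = 44°C

44°C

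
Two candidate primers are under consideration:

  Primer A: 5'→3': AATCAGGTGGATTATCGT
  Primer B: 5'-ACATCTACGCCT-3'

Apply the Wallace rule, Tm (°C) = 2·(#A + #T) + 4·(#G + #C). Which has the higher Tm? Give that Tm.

Primer A, 50°C

Primer A: A+T=11, G+C=7 → Tm = 2(11)+4(7) = 50°C
Primer B: A+T=6, G+C=6 → Tm = 2(6)+4(6) = 36°C
50°C vs 36°C → primer A is higher.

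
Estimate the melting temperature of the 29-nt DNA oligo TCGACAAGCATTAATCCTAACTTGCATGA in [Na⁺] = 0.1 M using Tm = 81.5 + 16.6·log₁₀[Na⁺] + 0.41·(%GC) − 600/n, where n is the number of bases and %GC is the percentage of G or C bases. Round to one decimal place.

Length n = 29. Scanning the sequence gives G=4, C=7, A=10, T=8.
G+C = 11, so %GC = 11/29 × 100 = 37.931%
Salt term: 16.6 × (-1) = -16.6
GC term: 0.41 × 37.931 = 15.552; length term: −600/29 = −20.69
Tm = 81.5 + (-16.6) + 15.552 − 20.69 = 59.762 → 59.8°C

59.8°C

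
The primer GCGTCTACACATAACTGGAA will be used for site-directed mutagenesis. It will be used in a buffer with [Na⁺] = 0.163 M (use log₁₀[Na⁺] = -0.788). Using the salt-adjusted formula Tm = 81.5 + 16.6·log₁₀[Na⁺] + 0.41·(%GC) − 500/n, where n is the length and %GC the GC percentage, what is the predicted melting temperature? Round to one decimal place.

Length n = 20. Base counts: G=4, C=5, T=4, A=7
G+C = 9, so %GC = 9/20 × 100 = 45%
Salt term: 16.6 × (-0.788) = -13.081
GC term: 0.41 × 45 = 18.45; length term: −500/20 = −25
Tm = 81.5 + (-13.081) + 18.45 − 25 = 61.869 → 61.9°C

61.9°C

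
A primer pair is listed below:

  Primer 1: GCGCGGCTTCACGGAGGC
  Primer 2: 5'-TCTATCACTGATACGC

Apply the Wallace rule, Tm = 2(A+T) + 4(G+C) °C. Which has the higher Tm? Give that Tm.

Primer 1: A+T=4, G+C=14 → Tm = 2(4)+4(14) = 64°C
Primer 2: A+T=9, G+C=7 → Tm = 2(9)+4(7) = 46°C
64°C vs 46°C → primer 1 is higher.

Primer 1, 64°C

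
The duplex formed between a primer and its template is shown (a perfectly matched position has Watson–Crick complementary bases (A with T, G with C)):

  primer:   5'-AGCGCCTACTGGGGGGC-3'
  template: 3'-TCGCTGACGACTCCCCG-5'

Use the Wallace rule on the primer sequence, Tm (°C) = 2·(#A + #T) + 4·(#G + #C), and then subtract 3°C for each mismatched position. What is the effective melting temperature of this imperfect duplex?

Primer base counts: A=2, T=2, G=8, C=5 → A+T=4, G+C=13
Perfect-match Tm = 2(4) + 4(13) = 8 + 52 = 60°C
Mismatches (positions where the bases are not complementary): 3 (at positions 5, 8, 12)
Effective Tm = 60 − 3×3 = 60 − 9 = 51°C

51°C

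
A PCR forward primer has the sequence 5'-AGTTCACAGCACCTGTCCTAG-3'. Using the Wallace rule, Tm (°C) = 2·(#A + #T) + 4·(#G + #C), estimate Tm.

64°C

Base counts: T=5, A=5, C=7, G=4
AT pairs contribute 10, GC pairs contribute 11.
Tm = 2(10) + 4(11) = 20 + 44 = 64°C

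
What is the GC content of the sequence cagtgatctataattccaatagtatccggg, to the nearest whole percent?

40%

Scanning the sequence gives G=6, C=6, A=9, T=9.
G+C = 6 + 6 = 12 out of 30 bases
%GC = 12/30 × 100 = 40% ≈ 40%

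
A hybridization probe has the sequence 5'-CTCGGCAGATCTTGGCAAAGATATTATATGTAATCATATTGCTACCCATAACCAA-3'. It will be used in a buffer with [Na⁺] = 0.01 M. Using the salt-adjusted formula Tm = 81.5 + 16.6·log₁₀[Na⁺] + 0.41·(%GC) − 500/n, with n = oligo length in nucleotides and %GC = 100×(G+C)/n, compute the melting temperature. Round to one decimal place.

54.1°C

Length n = 55. Base counts: G=8, T=16, C=12, A=19
G+C = 20, so %GC = 20/55 × 100 = 36.364%
Salt term: 16.6 × (-2) = -33.2
GC term: 0.41 × 36.364 = 14.909; length term: −500/55 = −9.091
Tm = 81.5 + (-33.2) + 14.909 − 9.091 = 54.118 → 54.1°C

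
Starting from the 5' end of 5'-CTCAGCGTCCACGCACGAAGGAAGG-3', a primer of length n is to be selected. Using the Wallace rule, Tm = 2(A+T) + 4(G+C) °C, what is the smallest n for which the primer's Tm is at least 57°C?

n = 17

First 16 bases: CTCAGCGTCCACGCAC → Tm = 54°C (< 57°C)
First 17 bases: CTCAGCGTCCACGCACG → Tm = 58°C (≥ 57°C)
Each additional base adds 2°C (A/T) or 4°C (G/C), so Tm is non-decreasing in n; n = 17 is the first length to reach 57°C.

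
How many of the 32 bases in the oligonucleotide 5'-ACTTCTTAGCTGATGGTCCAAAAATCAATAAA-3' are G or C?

10

Scanning the sequence gives C=6, G=4, A=13, T=9.
G+C = 4 + 6 = 10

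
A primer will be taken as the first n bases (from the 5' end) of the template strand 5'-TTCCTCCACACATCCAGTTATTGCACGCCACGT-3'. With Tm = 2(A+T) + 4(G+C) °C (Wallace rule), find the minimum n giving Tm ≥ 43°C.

First 14 bases: TTCCTCCACACATC → Tm = 42°C (< 43°C)
First 15 bases: TTCCTCCACACATCC → Tm = 46°C (≥ 43°C)
Since every base adds ≥2°C, Tm only increases with n, so the threshold is first crossed at n = 15.

n = 15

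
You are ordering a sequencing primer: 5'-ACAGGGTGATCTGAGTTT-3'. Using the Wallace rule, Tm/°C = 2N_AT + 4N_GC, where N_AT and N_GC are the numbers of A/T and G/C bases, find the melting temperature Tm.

52°C

Counting bases: G=6, T=6, C=2, A=4
AT pairs contribute 10, GC pairs contribute 8.
Tm = 2×10 + 4×8 = 52°C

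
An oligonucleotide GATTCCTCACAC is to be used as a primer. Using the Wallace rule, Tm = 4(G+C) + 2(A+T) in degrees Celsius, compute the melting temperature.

T=3, C=5, G=1, A=3
A+T = 6, G+C = 6
Tm = 2×6 + 4×6 = 36°C

36°C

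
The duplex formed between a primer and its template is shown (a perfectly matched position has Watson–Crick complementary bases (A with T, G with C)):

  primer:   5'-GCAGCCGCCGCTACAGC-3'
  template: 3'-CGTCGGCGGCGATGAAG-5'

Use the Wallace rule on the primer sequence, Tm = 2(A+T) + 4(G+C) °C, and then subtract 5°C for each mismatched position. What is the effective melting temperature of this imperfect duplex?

Primer base counts: A=3, T=1, G=5, C=8 → A+T=4, G+C=13
Perfect-match Tm = 2(4) + 4(13) = 8 + 52 = 60°C
Mismatches (positions where the bases are not complementary): 2 (at positions 15, 16)
Effective Tm = 60 − 2×5 = 60 − 10 = 50°C

50°C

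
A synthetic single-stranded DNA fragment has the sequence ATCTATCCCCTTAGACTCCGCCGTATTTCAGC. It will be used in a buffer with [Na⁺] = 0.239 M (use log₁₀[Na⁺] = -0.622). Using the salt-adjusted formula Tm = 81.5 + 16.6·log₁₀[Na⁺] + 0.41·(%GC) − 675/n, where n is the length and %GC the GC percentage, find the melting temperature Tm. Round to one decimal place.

70.6°C

Length n = 32. Scanning the sequence gives A=6, G=4, T=10, C=12.
G+C = 16, so %GC = 16/32 × 100 = 50%
Salt term: 16.6 × (-0.622) = -10.325
GC term: 0.41 × 50 = 20.5; length term: −675/32 = −21.094
Tm = 81.5 + (-10.325) + 20.5 − 21.094 = 70.581 → 70.6°C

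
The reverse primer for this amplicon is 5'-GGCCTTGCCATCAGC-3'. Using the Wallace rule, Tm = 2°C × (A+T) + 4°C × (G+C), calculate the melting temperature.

50°C

Base counts: G=4, A=2, C=6, T=3
A+T = 5, G+C = 10
Tm = 2(5) + 4(10) = 10 + 40 = 50°C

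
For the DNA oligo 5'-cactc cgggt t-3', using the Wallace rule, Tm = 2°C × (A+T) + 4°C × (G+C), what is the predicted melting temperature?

36°C

Counting bases: C=4, A=1, T=3, G=3
So N_AT = 4 and N_GC = 7.
Tm = 2(4) + 4(7) = 8 + 28 = 36°C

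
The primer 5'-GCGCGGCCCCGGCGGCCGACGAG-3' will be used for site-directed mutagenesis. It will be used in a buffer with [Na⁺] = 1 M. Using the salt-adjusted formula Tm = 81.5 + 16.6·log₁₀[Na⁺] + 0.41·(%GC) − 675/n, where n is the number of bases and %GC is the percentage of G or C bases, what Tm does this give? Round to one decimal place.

89.6°C

Length n = 23. Scanning the sequence gives T=0, A=2, G=11, C=10.
G+C = 21, so %GC = 21/23 × 100 = 91.304%
Salt term: 16.6 × (0) = 0
GC term: 0.41 × 91.304 = 37.435; length term: −675/23 = −29.348
Tm = 81.5 + (0) + 37.435 − 29.348 = 89.587 → 89.6°C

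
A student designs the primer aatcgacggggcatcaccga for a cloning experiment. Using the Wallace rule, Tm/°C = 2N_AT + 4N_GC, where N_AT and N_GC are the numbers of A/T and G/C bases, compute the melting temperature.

64°C

T=2, G=6, C=6, A=6
So N_AT = 8 and N_GC = 12.
Tm = 4·12 + 2·8 = 48 + 16 = 64°C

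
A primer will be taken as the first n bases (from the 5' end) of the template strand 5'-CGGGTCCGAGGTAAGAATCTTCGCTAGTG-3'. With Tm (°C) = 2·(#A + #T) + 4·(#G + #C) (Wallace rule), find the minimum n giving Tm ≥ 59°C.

First 18 bases: CGGGTCCGAGGTAAGAAT → Tm = 56°C (< 59°C)
First 19 bases: CGGGTCCGAGGTAAGAATC → Tm = 60°C (≥ 59°C)
Each additional base adds 2°C (A/T) or 4°C (G/C), so Tm is non-decreasing in n; n = 19 is the first length to reach 59°C.

n = 19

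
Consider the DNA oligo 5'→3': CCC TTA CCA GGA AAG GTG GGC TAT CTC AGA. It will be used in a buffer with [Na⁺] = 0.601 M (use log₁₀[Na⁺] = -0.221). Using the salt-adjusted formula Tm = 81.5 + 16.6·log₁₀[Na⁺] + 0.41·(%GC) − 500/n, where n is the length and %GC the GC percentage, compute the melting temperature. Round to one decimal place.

Length n = 30. Base counts: T=6, C=8, A=8, G=8
G+C = 16, so %GC = 16/30 × 100 = 53.333%
Salt term: 16.6 × (-0.221) = -3.669
GC term: 0.41 × 53.333 = 21.867; length term: −500/30 = −16.667
Tm = 81.5 + (-3.669) + 21.867 − 16.667 = 83.031 → 83.0°C

83.0°C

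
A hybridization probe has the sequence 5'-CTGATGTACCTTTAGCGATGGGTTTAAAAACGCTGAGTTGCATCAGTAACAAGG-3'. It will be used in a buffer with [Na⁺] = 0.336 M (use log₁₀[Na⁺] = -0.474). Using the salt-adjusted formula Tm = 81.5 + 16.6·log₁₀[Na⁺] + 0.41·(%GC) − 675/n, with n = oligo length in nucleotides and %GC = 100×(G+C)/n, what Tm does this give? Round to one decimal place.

78.6°C

Length n = 54. T=15, G=14, C=9, A=16
G+C = 23, so %GC = 23/54 × 100 = 42.593%
Salt term: 16.6 × (-0.474) = -7.868
GC term: 0.41 × 42.593 = 17.463; length term: −675/54 = −12.5
Tm = 81.5 + (-7.868) + 17.463 − 12.5 = 78.595 → 78.6°C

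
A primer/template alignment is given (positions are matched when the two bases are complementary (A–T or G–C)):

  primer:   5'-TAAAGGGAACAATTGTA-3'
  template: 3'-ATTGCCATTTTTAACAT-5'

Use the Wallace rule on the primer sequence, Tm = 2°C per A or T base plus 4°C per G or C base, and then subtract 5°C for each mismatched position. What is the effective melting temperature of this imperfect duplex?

29°C

Primer base counts: A=8, T=4, G=4, C=1 → A+T=12, G+C=5
Perfect-match Tm = 2(12) + 4(5) = 24 + 20 = 44°C
Mismatches (positions where the bases are not complementary): 3 (at positions 4, 7, 10)
Effective Tm = 44 − 3×5 = 44 − 15 = 29°C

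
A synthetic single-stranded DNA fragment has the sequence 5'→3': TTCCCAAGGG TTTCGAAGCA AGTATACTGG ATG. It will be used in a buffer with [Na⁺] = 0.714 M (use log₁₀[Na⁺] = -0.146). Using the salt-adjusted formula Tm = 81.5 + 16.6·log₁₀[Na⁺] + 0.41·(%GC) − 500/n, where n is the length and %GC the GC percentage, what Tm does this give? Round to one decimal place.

82.6°C

Length n = 33. T=9, G=9, C=6, A=9
G+C = 15, so %GC = 15/33 × 100 = 45.455%
Salt term: 16.6 × (-0.146) = -2.424
GC term: 0.41 × 45.455 = 18.637; length term: −500/33 = −15.152
Tm = 81.5 + (-2.424) + 18.637 − 15.152 = 82.561 → 82.6°C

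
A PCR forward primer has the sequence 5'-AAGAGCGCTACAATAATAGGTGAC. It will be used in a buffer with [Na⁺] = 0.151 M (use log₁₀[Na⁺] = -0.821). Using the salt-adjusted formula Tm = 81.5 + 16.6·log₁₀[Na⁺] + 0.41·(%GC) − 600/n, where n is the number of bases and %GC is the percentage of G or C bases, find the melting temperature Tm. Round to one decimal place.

60.0°C

Length n = 24. Base counts: T=4, A=10, C=4, G=6
G+C = 10, so %GC = 10/24 × 100 = 41.667%
Salt term: 16.6 × (-0.821) = -13.629
GC term: 0.41 × 41.667 = 17.083; length term: −600/24 = −25
Tm = 81.5 + (-13.629) + 17.083 − 25 = 59.954 → 60.0°C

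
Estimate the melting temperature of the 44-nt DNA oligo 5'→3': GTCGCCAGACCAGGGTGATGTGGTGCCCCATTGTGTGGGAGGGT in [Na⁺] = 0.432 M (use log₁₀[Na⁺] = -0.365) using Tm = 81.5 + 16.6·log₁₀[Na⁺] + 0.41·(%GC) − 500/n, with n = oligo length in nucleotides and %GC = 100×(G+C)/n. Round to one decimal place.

90.2°C

Length n = 44. C=9, G=19, T=10, A=6
G+C = 28, so %GC = 28/44 × 100 = 63.636%
Salt term: 16.6 × (-0.365) = -6.059
GC term: 0.41 × 63.636 = 26.091; length term: −500/44 = −11.364
Tm = 81.5 + (-6.059) + 26.091 − 11.364 = 90.168 → 90.2°C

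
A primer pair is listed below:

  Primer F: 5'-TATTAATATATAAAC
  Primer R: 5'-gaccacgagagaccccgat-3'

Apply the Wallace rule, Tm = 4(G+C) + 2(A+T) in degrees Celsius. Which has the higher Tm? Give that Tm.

Primer F: A+T=14, G+C=1 → Tm = 2(14)+4(1) = 32°C
Primer R: A+T=7, G+C=12 → Tm = 2(7)+4(12) = 62°C
32°C vs 62°C → primer R is higher.

Primer R, 62°C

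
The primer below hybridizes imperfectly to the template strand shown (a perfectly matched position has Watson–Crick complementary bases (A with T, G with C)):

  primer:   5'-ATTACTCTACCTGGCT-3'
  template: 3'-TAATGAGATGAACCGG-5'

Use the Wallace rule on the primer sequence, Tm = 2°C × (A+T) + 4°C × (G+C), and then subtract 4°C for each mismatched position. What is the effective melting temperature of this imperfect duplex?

38°C

Primer base counts: A=3, T=6, G=2, C=5 → A+T=9, G+C=7
Perfect-match Tm = 2(9) + 4(7) = 18 + 28 = 46°C
Mismatches (positions where the bases are not complementary): 2 (at positions 11, 16)
Effective Tm = 46 − 2×4 = 46 − 8 = 38°C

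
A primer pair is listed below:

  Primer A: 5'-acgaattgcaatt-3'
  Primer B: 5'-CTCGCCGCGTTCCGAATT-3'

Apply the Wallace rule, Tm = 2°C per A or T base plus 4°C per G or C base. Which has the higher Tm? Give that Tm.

Primer B, 58°C

Primer A: A+T=9, G+C=4 → Tm = 2(9)+4(4) = 34°C
Primer B: A+T=7, G+C=11 → Tm = 2(7)+4(11) = 58°C
34°C vs 58°C → primer B is higher.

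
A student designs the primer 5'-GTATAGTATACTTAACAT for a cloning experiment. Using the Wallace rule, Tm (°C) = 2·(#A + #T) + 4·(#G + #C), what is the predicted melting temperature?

Base counts: A=7, C=2, T=7, G=2
So N_AT = 14 and N_GC = 4.
Tm = 2×14 + 4×4 = 44°C

44°C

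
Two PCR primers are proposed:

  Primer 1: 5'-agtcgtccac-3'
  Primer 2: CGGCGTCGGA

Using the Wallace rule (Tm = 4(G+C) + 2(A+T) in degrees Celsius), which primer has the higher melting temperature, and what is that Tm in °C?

Primer 2, 36°C

Primer 1: A+T=4, G+C=6 → Tm = 2(4)+4(6) = 32°C
Primer 2: A+T=2, G+C=8 → Tm = 2(2)+4(8) = 36°C
32°C vs 36°C → primer 2 is higher.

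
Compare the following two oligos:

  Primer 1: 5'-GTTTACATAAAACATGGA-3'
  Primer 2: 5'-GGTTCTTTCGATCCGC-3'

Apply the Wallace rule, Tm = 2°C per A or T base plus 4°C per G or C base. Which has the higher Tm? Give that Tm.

Primer 1: A+T=13, G+C=5 → Tm = 2(13)+4(5) = 46°C
Primer 2: A+T=7, G+C=9 → Tm = 2(7)+4(9) = 50°C
46°C vs 50°C → primer 2 is higher.

Primer 2, 50°C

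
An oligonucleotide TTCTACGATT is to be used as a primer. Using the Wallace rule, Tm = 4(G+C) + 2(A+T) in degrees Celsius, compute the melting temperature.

26°C

Base counts: A=2, T=5, G=1, C=2
So N_AT = 7 and N_GC = 3.
Tm = 4·3 + 2·7 = 12 + 14 = 26°C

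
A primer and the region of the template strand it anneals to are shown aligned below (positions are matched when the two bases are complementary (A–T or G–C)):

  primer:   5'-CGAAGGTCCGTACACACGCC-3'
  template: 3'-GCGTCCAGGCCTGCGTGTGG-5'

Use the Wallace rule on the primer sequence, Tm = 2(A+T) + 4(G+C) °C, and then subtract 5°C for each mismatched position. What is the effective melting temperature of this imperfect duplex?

46°C

Primer base counts: A=5, T=2, G=5, C=8 → A+T=7, G+C=13
Perfect-match Tm = 2(7) + 4(13) = 14 + 52 = 66°C
Mismatches (positions where the bases are not complementary): 4 (at positions 3, 11, 14, 18)
Effective Tm = 66 − 4×5 = 66 − 20 = 46°C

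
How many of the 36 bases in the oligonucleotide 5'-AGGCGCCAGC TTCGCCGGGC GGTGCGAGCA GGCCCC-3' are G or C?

29

Base counts: T=3, C=14, G=15, A=4
Total G or C: 15 + 14 = 29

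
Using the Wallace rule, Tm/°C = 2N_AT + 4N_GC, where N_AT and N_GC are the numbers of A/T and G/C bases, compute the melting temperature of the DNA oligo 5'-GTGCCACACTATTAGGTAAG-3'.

C=4, T=5, G=5, A=6
So N_AT = 11 and N_GC = 9.
Tm = 4·9 + 2·11 = 36 + 22 = 58°C

58°C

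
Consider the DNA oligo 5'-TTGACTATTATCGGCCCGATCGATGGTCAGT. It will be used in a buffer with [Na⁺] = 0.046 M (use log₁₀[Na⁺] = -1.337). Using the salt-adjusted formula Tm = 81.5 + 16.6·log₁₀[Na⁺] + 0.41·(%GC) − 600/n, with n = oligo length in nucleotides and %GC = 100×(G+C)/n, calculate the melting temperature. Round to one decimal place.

59.8°C

Length n = 31. Scanning the sequence gives T=10, A=6, G=8, C=7.
G+C = 15, so %GC = 15/31 × 100 = 48.387%
Salt term: 16.6 × (-1.337) = -22.194
GC term: 0.41 × 48.387 = 19.839; length term: −600/31 = −19.355
Tm = 81.5 + (-22.194) + 19.839 − 19.355 = 59.79 → 59.8°C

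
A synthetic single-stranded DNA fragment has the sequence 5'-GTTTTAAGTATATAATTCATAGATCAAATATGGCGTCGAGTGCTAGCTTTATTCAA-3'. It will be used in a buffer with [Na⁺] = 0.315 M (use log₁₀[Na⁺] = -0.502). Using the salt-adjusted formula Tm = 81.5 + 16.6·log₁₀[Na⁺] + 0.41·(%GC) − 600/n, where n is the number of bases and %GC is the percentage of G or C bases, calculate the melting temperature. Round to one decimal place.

74.9°C

Length n = 56. G=10, C=7, A=18, T=21
G+C = 17, so %GC = 17/56 × 100 = 30.357%
Salt term: 16.6 × (-0.502) = -8.333
GC term: 0.41 × 30.357 = 12.446; length term: −600/56 = −10.714
Tm = 81.5 + (-8.333) + 12.446 − 10.714 = 74.899 → 74.9°C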